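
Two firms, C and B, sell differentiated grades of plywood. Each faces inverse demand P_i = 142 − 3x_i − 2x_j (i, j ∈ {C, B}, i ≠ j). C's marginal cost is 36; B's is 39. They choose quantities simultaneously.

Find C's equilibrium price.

76.3125

Firm C's profit: π = x_C(142 − 3x_C − 2x_B) − 36x_C.
∂π/∂x_C = 106 − 6x_C − 2x_B = 0 ⇒ x_C = 53/3 − (1/3)x_B.
Similarly x_B = 103/6 − (1/3)x_C.
Plugging x_B into C's best response: x_C = 53/3 − (1/3)(103/6 − (1/3)x_C) ⇒ (8/9)x_C = 215/18, so x_C = 13.4375.
Then x_B = 103/6 − (1/3)·13.4375 = 12.6875.
P_C = 142 − 3·13.4375 − 2·12.6875 = 76.3125.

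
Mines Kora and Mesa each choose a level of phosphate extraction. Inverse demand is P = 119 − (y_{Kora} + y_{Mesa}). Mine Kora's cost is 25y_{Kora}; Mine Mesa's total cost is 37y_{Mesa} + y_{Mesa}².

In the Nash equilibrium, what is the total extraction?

Mine Kora's profit: π = y_{Kora}(119 − (y_{Kora} + y_{Mesa})) − 25y_{Kora}.
∂π/∂y_{Kora} = 94 − 2y_{Kora} − y_{Mesa} = 0, so y_{Kora} = 47 − 0.5y_{Mesa}.
For Mesa: ∂π/∂y_{Mesa} = 82 − 4y_{Mesa} − y_{Kora} = 0 ⇒ y_{Mesa} = 20.5 − 0.25y_{Kora}.
Solving the two reaction functions simultaneously: (1 − (−0.5)(−0.25))y_{Kora} = 47 − 0.5·20.5, so 0.875y_{Kora} = 36.75 and y_{Kora} = 42.
Then y_{Mesa} = 20.5 − 0.25·42 = 10.
Total extraction: 42 + 10 = 52.

52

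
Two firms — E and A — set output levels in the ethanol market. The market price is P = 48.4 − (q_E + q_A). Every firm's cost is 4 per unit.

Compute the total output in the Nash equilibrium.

Firm E's profit: π = q_E(48.4 − (q_E + q_A)) − 4q_E.
∂π/∂q_E = 44.4 − 2q_E − q_A = 0, so q_E = 22.2 − 0.5q_A.
By symmetry q_A = q_E; substituting into the reaction function, 1.5q_E = 22.2 and q_E = 14.8.
Total output: 14.8 + 14.8 = 29.6.

29.6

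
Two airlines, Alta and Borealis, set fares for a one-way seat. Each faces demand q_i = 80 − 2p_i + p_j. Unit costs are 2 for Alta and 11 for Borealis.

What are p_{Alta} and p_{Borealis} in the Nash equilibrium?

29.2, 32.8

Alta's profit: π = (p_{Alta} − 2)(80 − 2p_{Alta} + p_{Borealis}).
∂π/∂p_{Alta} = 84 − 4p_{Alta} + p_{Borealis} = 0 ⇒ p_{Alta} = 21 + 0.25p_{Borealis}.
Similarly p_{Borealis} = 25.5 + 0.25p_{Alta}.
Substituting the second reaction function into the first: p_{Alta} = 21 + 0.25(25.5 + 0.25p_{Alta}), which gives 0.9375p_{Alta} = 27.375 ⇒ p_{Alta} = 29.2.
Then p_{Borealis} = 25.5 + 0.25·29.2 = 32.8.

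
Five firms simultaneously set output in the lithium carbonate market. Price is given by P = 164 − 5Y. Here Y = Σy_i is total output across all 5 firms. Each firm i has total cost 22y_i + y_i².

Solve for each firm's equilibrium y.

4.4375

A representative firm's profit is π_i = y_i(164 − 5Y) − 22y_i − y_i², with Y = y_i + Σ_{j≠i} y_j.
First-order condition: 142 − 12y_i − 5Σ_{j≠i} y_j = 0.
In a symmetric equilibrium every firm chooses the same y, so Σ_{j≠i} y_j = 4y. The condition becomes 142 − 32y = 0, giving y = 142/32 = 4.4375.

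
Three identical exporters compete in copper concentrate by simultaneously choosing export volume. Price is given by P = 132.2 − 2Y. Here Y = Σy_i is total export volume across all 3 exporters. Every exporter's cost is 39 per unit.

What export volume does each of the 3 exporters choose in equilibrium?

11.65

A representative exporter's profit is π_i = y_i(132.2 − 2Y) − 39y_i, with Y = y_i + Σ_{j≠i} y_j.
First-order condition: 93.2 − 4y_i − 2Σ_{j≠i} y_j = 0.
In a symmetric equilibrium every exporter chooses the same y, so Σ_{j≠i} y_j = 2y. The condition becomes 93.2 − 8y = 0, giving y = 93.2/8 = 11.65.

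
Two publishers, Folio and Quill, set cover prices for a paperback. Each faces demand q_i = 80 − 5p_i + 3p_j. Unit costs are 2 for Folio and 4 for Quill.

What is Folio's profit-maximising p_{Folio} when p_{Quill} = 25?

Folio's profit: π = (p_{Folio} − 2)(80 − 5p_{Folio} + 3p_{Quill}).
∂π/∂p_{Folio} = 90 − 10p_{Folio} + 3p_{Quill} = 0 ⇒ p_{Folio} = 9 + 0.3p_{Quill}.
At p_{Quill} = 25: p_{Folio} = 9 + 0.3·25 = 16.5.

16.5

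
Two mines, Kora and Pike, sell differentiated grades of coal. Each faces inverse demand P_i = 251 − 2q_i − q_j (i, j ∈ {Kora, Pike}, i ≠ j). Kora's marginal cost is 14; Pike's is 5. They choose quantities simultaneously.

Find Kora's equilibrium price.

107.6

Mine Kora's profit: π = q_{Kora}(251 − 2q_{Kora} − q_{Pike}) − 14q_{Kora}.
∂π/∂q_{Kora} = 237 − 4q_{Kora} − q_{Pike} = 0 ⇒ q_{Kora} = 59.25 − 0.25q_{Pike}.
Similarly q_{Pike} = 61.5 − 0.25q_{Kora}.
Solving the two reaction functions simultaneously: (1 − (−0.25)(−0.25))q_{Kora} = 59.25 − 0.25·61.5, so 0.9375q_{Kora} = 43.875 and q_{Kora} = 46.8.
Then q_{Pike} = 61.5 − 0.25·46.8 = 49.8.
P_{Kora} = 251 − 2·46.8 − 49.8 = 107.6.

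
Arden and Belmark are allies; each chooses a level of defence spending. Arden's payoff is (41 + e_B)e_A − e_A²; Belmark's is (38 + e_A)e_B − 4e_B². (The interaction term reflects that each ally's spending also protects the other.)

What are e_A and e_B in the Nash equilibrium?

Expanding Arden's payoff: 41e_A + e_Be_A − e_A².
∂π/∂e_A = 41 + e_B − 2e_A = 0, so e_A = 20.5 + 0.5e_B.
Likewise for Belmark: e_B = 4.75 + 0.125e_A.
Solving the two reaction functions simultaneously: (1 − (0.5)(0.125))e_A = 20.5 + 0.5·4.75, so 0.9375e_A = 22.875 and e_A = 24.4.
Then e_B = 4.75 + 0.125·24.4 = 7.8.

24.4, 7.8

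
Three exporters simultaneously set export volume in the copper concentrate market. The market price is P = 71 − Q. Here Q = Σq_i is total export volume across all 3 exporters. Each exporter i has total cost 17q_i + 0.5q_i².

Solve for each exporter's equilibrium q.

10.8

A representative exporter's profit is π_i = q_i(71 − Q) − 17q_i − 0.5q_i², with Q = q_i + Σ_{j≠i} q_j.
First-order condition: 54 − 3q_i − Σ_{j≠i} q_j = 0.
Imposing symmetry (q_j = q for all j) turns Σ_{j≠i} q_j into 2q, so 54 = 5q and q = 10.8.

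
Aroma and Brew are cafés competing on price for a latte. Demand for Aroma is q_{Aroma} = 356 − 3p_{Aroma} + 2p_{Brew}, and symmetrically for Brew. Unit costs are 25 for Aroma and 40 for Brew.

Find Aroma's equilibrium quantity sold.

Aroma's profit: π = (p_{Aroma} − 25)(356 − 3p_{Aroma} + 2p_{Brew}).
∂π/∂p_{Aroma} = 431 − 6p_{Aroma} + 2p_{Brew} = 0 ⇒ p_{Aroma} = 431/6 + (1/3)p_{Brew}.
Similarly p_{Brew} = 238/3 + (1/3)p_{Aroma}.
Solving the two reaction functions simultaneously: (1 − (1/3)(1/3))p_{Aroma} = 431/6 + (1/3)·(238/3), so (8/9)p_{Aroma} = 1769/18 and p_{Aroma} = 110.5625.
Then p_{Brew} = 238/3 + (1/3)·110.5625 = 116.1875.
q_{Aroma} = 356 − 3·110.5625 + 2·116.1875 = 256.6875.

256.6875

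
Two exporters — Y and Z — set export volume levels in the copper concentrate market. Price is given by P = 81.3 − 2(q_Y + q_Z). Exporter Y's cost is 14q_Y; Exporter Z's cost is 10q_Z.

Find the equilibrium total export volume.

23.1

Exporter Y's profit: π = q_Y(81.3 − 2(q_Y + q_Z)) − 14q_Y.
∂π/∂q_Y = 67.3 − 4q_Y − 2q_Z = 0, so q_Y = 16.825 − 0.5q_Z.
By the same steps for Z: q_Z = 17.825 − 0.5q_Y.
Substituting the second reaction function into the first: q_Y = 16.825 − 0.5(17.825 − 0.5q_Y), which gives 0.75q_Y = 7.9125 ⇒ q_Y = 10.55.
Then q_Z = 17.825 − 0.5·10.55 = 12.55.
Total export volume: 10.55 + 12.55 = 23.1.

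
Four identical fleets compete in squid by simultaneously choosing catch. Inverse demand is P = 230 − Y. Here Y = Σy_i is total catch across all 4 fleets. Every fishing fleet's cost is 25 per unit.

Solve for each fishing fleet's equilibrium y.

41

A representative fishing fleet's profit is π_i = y_i(230 − Y) − 25y_i, with Y = y_i + Σ_{j≠i} y_j.
First-order condition: 205 − 2y_i − Σ_{j≠i} y_j = 0.
With identical fishing fleets, set every y_j = y: then 205 − 2y − 3y = 0, i.e. y = 205/5 = 41.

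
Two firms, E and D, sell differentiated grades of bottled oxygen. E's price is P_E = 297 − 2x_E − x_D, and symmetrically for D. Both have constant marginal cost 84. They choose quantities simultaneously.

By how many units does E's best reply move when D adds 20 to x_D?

Firm E's profit: π = x_E(297 − 2x_E − x_D) − 84x_E.
∂π/∂x_E = 213 − 4x_E − x_D = 0 ⇒ x_E = 53.25 − 0.25x_D.
The reaction-function slope is −0.25, so a 20-unit rise in x_D moves x_E by −0.25 × 20 = −5. E's best response falls — the actions are strategic substitutes.

-5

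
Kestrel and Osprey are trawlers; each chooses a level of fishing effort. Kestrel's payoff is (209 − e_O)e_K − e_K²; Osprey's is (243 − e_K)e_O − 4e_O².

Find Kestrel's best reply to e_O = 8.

Expanding Kestrel's payoff: 209e_K − e_Oe_K − e_K².
∂π/∂e_K = 209 − e_O − 2e_K = 0, so e_K = 104.5 − 0.5e_O.
At e_O = 8: e_K = 104.5 − 0.5·8 = 100.5.

100.5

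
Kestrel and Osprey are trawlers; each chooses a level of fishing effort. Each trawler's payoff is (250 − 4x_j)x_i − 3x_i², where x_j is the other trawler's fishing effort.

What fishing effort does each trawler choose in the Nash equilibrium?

Kestrel's payoff is (250 − 4x_O)x_K − 3x_K².
∂π/∂x_K = 250 − 4x_O − 6x_K = 0, so x_K = 125/3 − (2/3)x_O.
Setting x_K = x_O in the reaction function: x_K = 125/3 − (2/3)x_K, so x_K = (125/3) / (5/3) = 25.

25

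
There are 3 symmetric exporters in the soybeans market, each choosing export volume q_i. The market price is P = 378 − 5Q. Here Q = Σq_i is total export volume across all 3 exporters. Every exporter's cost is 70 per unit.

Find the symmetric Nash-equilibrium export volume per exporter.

15.4

A representative exporter's profit is π_i = q_i(378 − 5Q) − 70q_i, with Q = q_i + Σ_{j≠i} q_j.
First-order condition: 308 − 10q_i − 5Σ_{j≠i} q_j = 0.
With identical exporters, set every q_j = q: then 308 − 10q − 10q = 0, i.e. q = 308/20 = 15.4.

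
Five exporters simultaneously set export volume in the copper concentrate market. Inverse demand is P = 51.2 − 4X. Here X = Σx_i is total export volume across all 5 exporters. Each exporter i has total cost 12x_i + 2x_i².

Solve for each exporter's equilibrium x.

A representative exporter's profit is π_i = x_i(51.2 − 4X) − 12x_i − 2x_i², with X = x_i + Σ_{j≠i} x_j.
First-order condition: 39.2 − 12x_i − 4Σ_{j≠i} x_j = 0.
In a symmetric equilibrium every exporter chooses the same x, so Σ_{j≠i} x_j = 4x. The condition becomes 39.2 − 28x = 0, giving x = 39.2/28 = 1.4.

1.4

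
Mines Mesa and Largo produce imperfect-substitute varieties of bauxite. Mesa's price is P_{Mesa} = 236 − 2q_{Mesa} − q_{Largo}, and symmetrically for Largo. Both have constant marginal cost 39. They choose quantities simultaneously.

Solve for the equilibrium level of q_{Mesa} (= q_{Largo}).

Mine Mesa's profit: π = q_{Mesa}(236 − 2q_{Mesa} − q_{Largo}) − 39q_{Mesa}.
∂π/∂q_{Mesa} = 197 − 4q_{Mesa} − q_{Largo} = 0 ⇒ q_{Mesa} = 49.25 − 0.25q_{Largo}.
By symmetry q_{Largo} = q_{Mesa}; substituting into the reaction function, 1.25q_{Mesa} = 49.25 and q_{Mesa} = 39.4.

39.4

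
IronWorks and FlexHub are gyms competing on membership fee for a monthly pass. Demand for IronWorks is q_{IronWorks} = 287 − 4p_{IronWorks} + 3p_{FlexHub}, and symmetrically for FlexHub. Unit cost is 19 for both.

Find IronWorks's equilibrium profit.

IronWorks's profit: π = (p_{IronWorks} − 19)(287 − 4p_{IronWorks} + 3p_{FlexHub}).
∂π/∂p_{IronWorks} = 363 − 8p_{IronWorks} + 3p_{FlexHub} = 0 ⇒ p_{IronWorks} = 45.375 + 0.375p_{FlexHub}.
By symmetry p_{FlexHub} = p_{IronWorks}; substituting into the reaction function, 0.625p_{IronWorks} = 45.375 and p_{IronWorks} = 72.6.
q_{IronWorks} = 287 − 4·72.6 + 3·72.6 = 214.4.
Profit = (72.6 − 19)·214.4 = 11491.84.

11491.84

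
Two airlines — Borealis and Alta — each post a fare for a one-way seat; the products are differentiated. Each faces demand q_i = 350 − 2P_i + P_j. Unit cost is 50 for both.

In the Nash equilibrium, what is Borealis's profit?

20000

Borealis's profit: π = (P_{Borealis} − 50)(350 − 2P_{Borealis} + P_{Alta}).
∂π/∂P_{Borealis} = 450 − 4P_{Borealis} + P_{Alta} = 0 ⇒ P_{Borealis} = 112.5 + 0.25P_{Alta}.
The game is symmetric, so in equilibrium P_{Alta} = P_{Borealis}: the reaction function gives 0.75P_{Borealis} = 112.5, hence P_{Borealis} = 150.
q_{Borealis} = 350 − 2·150 + 150 = 200.
Profit = (150 − 50)·200 = 20000.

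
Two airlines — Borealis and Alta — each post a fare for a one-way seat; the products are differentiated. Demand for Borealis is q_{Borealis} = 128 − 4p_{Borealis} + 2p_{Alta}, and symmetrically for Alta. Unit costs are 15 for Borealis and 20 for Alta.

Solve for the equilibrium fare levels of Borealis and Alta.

Borealis's profit: π = (p_{Borealis} − 15)(128 − 4p_{Borealis} + 2p_{Alta}).
∂π/∂p_{Borealis} = 188 − 8p_{Borealis} + 2p_{Alta} = 0 ⇒ p_{Borealis} = 23.5 + 0.25p_{Alta}.
Similarly p_{Alta} = 26 + 0.25p_{Borealis}.
Substituting the second reaction function into the first: p_{Borealis} = 23.5 + 0.25(26 + 0.25p_{Borealis}), which gives 0.9375p_{Borealis} = 30 ⇒ p_{Borealis} = 32.
Then p_{Alta} = 26 + 0.25·32 = 34.

32, 34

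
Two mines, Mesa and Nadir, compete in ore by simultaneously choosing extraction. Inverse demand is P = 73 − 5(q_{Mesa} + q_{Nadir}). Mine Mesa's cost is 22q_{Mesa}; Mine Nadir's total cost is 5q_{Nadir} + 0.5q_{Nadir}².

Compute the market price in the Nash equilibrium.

35

Mine Mesa's profit: π = q_{Mesa}(73 − 5(q_{Mesa} + q_{Nadir})) − 22q_{Mesa}.
∂π/∂q_{Mesa} = 51 − 10q_{Mesa} − 5q_{Nadir} = 0, so q_{Mesa} = 5.1 − 0.5q_{Nadir}.
For Nadir: ∂π/∂q_{Nadir} = 68 − 11q_{Nadir} − 5q_{Mesa} = 0 ⇒ q_{Nadir} = 68/11 − (5/11)q_{Mesa}.
Solving the two reaction functions simultaneously: (1 − (−0.5)(−5/11))q_{Mesa} = 5.1 − 0.5·(68/11), so (17/22)q_{Mesa} = 221/110 and q_{Mesa} = 2.6.
Then q_{Nadir} = 68/11 − (5/11)·2.6 = 5.
Equilibrium price: P = 73 − 5·7.6 = 35.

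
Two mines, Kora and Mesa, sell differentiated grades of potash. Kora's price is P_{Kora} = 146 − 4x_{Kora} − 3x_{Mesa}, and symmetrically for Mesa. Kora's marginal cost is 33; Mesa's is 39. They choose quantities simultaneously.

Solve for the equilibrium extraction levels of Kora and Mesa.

10.6, 9.4

Mine Kora's profit: π = x_{Kora}(146 − 4x_{Kora} − 3x_{Mesa}) − 33x_{Kora}.
∂π/∂x_{Kora} = 113 − 8x_{Kora} − 3x_{Mesa} = 0 ⇒ x_{Kora} = 14.125 − 0.375x_{Mesa}.
Similarly x_{Mesa} = 13.375 − 0.375x_{Kora}.
Plugging x_{Mesa} into Kora's best response: x_{Kora} = 14.125 − 0.375(13.375 − 0.375x_{Kora}) ⇒ (55/64)x_{Kora} = 583/64, so x_{Kora} = 10.6.
Then x_{Mesa} = 13.375 − 0.375·10.6 = 9.4.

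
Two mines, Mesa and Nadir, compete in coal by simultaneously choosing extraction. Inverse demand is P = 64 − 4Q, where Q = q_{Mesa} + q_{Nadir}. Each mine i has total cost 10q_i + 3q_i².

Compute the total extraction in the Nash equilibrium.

6

Mine Mesa's profit: π = q_{Mesa}(64 − 4(q_{Mesa} + q_{Nadir})) − 10q_{Mesa} − 3q_{Mesa}².
∂π/∂q_{Mesa} = 54 − 14q_{Mesa} − 4q_{Nadir} = 0, so q_{Mesa} = 27/7 − (2/7)q_{Nadir}.
By symmetry q_{Nadir} = q_{Mesa}; substituting into the reaction function, (9/7)q_{Mesa} = 27/7 and q_{Mesa} = 3.
Total extraction: 3 + 3 = 6.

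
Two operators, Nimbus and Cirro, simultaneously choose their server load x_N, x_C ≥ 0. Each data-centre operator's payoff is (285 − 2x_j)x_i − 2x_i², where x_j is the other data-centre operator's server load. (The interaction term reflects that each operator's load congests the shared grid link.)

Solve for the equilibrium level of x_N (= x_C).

47.5

Nimbus's payoff is (285 − 2x_C)x_N − 2x_N².
∂π/∂x_N = 285 − 2x_C − 4x_N = 0, so x_N = 71.25 − 0.5x_C.
The game is symmetric, so in equilibrium x_C = x_N: the reaction function gives 1.5x_N = 71.25, hence x_N = 47.5.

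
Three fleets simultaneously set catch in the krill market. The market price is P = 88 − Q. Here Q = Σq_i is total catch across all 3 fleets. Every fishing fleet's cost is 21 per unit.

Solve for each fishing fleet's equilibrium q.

16.75

A representative fishing fleet's profit is π_i = q_i(88 − Q) − 21q_i, with Q = q_i + Σ_{j≠i} q_j.
First-order condition: 67 − 2q_i − Σ_{j≠i} q_j = 0.
With identical fishing fleets, set every q_j = q: then 67 − 2q − 2q = 0, i.e. q = 67/4 = 16.75.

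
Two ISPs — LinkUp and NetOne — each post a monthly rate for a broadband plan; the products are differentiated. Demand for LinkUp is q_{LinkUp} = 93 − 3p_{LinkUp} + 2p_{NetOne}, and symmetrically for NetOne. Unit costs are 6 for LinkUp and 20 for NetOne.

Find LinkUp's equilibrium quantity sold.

73.125

LinkUp's profit: π = (p_{LinkUp} − 6)(93 − 3p_{LinkUp} + 2p_{NetOne}).
∂π/∂p_{LinkUp} = 111 − 6p_{LinkUp} + 2p_{NetOne} = 0 ⇒ p_{LinkUp} = 18.5 + (1/3)p_{NetOne}.
Similarly p_{NetOne} = 25.5 + (1/3)p_{LinkUp}.
Substituting the second reaction function into the first: p_{LinkUp} = 18.5 + (1/3)(25.5 + (1/3)p_{LinkUp}), which gives (8/9)p_{LinkUp} = 27 ⇒ p_{LinkUp} = 30.375.
Then p_{NetOne} = 25.5 + (1/3)·30.375 = 35.625.
q_{LinkUp} = 93 − 3·30.375 + 2·35.625 = 73.125.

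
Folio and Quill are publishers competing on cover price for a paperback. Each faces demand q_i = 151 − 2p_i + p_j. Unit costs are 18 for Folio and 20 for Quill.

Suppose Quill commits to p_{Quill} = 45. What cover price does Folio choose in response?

58

Folio's profit: π = (p_{Folio} − 18)(151 − 2p_{Folio} + p_{Quill}).
∂π/∂p_{Folio} = 187 − 4p_{Folio} + p_{Quill} = 0 ⇒ p_{Folio} = 46.75 + 0.25p_{Quill}.
At p_{Quill} = 45: p_{Folio} = 46.75 + 0.25·45 = 58.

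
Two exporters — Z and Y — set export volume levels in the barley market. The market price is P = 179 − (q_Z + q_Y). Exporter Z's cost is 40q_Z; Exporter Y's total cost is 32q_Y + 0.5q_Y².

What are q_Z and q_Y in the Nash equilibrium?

54, 31

Exporter Z's profit: π = q_Z(179 − (q_Z + q_Y)) − 40q_Z.
∂π/∂q_Z = 139 − 2q_Z − q_Y = 0, so q_Z = 69.5 − 0.5q_Y.
For Y: ∂π/∂q_Y = 147 − 3q_Y − q_Z = 0 ⇒ q_Y = 49 − (1/3)q_Z.
Plugging q_Y into Z's best response: q_Z = 69.5 − 0.5(49 − (1/3)q_Z) ⇒ (5/6)q_Z = 45, so q_Z = 54.
Then q_Y = 49 − (1/3)·54 = 31.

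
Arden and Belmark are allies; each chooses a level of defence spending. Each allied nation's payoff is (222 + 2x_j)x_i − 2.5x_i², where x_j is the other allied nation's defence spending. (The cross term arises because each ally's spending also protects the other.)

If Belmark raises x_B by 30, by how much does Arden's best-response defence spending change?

Arden's payoff is (222 + 2x_B)x_A − 2.5x_A².
∂π/∂x_A = 222 + 2x_B − 5x_A = 0, so x_A = 44.4 + 0.4x_B.
The reaction-function slope is 0.4, so a 30-unit rise in x_B moves x_A by 0.4 × 30 = 12. Arden's best response rises — the actions are strategic complements.

12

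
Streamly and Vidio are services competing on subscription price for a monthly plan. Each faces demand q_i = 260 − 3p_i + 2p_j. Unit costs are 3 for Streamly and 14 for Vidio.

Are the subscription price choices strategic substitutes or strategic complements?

Streamly's profit: π = (p_{Streamly} − 3)(260 − 3p_{Streamly} + 2p_{Vidio}).
∂π/∂p_{Streamly} = 269 − 6p_{Streamly} + 2p_{Vidio} = 0 ⇒ p_{Streamly} = 269/6 + (1/3)p_{Vidio}.
The best-response slope dp_{Streamly}/dp_{Vidio} = 1/3 > 0: the reaction function is upward-sloping, so the choices are strategic complements.

strategic complements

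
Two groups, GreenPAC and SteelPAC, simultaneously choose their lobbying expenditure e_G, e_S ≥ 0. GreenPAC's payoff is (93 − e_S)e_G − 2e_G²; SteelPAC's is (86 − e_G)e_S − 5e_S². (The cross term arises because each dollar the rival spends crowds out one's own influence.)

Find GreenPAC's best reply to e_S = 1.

Expanding GreenPAC's payoff: 93e_G − e_Se_G − 2e_G².
∂π/∂e_G = 93 − e_S − 4e_G = 0, so e_G = 23.25 − 0.25e_S.
At e_S = 1: e_G = 23.25 − 0.25·1 = 23.

23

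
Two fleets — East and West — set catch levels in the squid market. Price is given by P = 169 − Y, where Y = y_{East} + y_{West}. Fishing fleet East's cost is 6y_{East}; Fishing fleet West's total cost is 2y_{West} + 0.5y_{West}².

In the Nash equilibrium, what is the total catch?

Fishing fleet East's profit: π = y_{East}(169 − (y_{East} + y_{West})) − 6y_{East}.
∂π/∂y_{East} = 163 − 2y_{East} − y_{West} = 0, so y_{East} = 81.5 − 0.5y_{West}.
For West: ∂π/∂y_{West} = 167 − 3y_{West} − y_{East} = 0 ⇒ y_{West} = 167/3 − (1/3)y_{East}.
Solving the two reaction functions simultaneously: (1 − (−0.5)(−1/3))y_{East} = 81.5 − 0.5·(167/3), so (5/6)y_{East} = 161/3 and y_{East} = 64.4.
Then y_{West} = 167/3 − (1/3)·64.4 = 34.2.
Total catch: 64.4 + 34.2 = 98.6.

98.6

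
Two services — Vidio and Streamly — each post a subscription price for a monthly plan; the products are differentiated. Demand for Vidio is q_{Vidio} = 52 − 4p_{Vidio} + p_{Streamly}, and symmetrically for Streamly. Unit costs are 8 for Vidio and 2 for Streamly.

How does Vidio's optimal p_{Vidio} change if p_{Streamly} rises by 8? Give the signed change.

Vidio's profit: π = (p_{Vidio} − 8)(52 − 4p_{Vidio} + p_{Streamly}).
∂π/∂p_{Vidio} = 84 − 8p_{Vidio} + p_{Streamly} = 0 ⇒ p_{Vidio} = 10.5 + 0.125p_{Streamly}.
The reaction-function slope is 0.125, so an 8-unit rise in p_{Streamly} moves p_{Vidio} by 0.125 × 8 = 1. Vidio's best response rises — the actions are strategic complements.

1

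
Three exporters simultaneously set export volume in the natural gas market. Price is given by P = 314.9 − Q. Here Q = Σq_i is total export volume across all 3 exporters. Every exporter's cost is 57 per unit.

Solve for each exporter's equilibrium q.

A representative exporter's profit is π_i = q_i(314.9 − Q) − 57q_i, with Q = q_i + Σ_{j≠i} q_j.
First-order condition: 257.9 − 2q_i − Σ_{j≠i} q_j = 0.
Imposing symmetry (q_j = q for all j) turns Σ_{j≠i} q_j into 2q, so 257.9 = 4q and q = 64.475.

64.475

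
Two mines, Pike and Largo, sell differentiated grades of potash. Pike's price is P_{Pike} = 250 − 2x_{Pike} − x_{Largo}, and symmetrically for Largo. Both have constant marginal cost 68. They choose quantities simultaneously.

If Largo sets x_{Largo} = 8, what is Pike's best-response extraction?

Mine Pike's profit: π = x_{Pike}(250 − 2x_{Pike} − x_{Largo}) − 68x_{Pike}.
∂π/∂x_{Pike} = 182 − 4x_{Pike} − x_{Largo} = 0 ⇒ x_{Pike} = 45.5 − 0.25x_{Largo}.
At x_{Largo} = 8: x_{Pike} = 45.5 − 0.25·8 = 43.5.

43.5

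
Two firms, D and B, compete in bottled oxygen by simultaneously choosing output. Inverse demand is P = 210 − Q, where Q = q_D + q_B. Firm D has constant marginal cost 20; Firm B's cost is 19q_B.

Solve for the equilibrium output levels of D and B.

Firm D's profit: π = q_D(210 − (q_D + q_B)) − 20q_D.
∂π/∂q_D = 190 − 2q_D − q_B = 0, so q_D = 95 − 0.5q_B.
By the same steps for B: q_B = 95.5 − 0.5q_D.
Substituting the second reaction function into the first: q_D = 95 − 0.5(95.5 − 0.5q_D), which gives 0.75q_D = 47.25 ⇒ q_D = 63.
Then q_B = 95.5 − 0.5·63 = 64.

63, 64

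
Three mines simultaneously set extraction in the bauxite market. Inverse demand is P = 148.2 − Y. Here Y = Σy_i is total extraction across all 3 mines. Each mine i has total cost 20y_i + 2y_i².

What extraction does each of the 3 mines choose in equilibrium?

A representative mine's profit is π_i = y_i(148.2 − Y) − 20y_i − 2y_i², with Y = y_i + Σ_{j≠i} y_j.
First-order condition: 128.2 − 6y_i − Σ_{j≠i} y_j = 0.
With identical mines, set every y_j = y: then 128.2 − 6y − 2y = 0, i.e. y = 128.2/8 = 16.025.

16.025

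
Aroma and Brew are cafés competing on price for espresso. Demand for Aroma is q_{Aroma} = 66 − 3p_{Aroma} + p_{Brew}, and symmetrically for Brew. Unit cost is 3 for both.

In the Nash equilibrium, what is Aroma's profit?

Aroma's profit: π = (p_{Aroma} − 3)(66 − 3p_{Aroma} + p_{Brew}).
∂π/∂p_{Aroma} = 75 − 6p_{Aroma} + p_{Brew} = 0 ⇒ p_{Aroma} = 12.5 + (1/6)p_{Brew}.
By symmetry p_{Brew} = p_{Aroma}; substituting into the reaction function, (5/6)p_{Aroma} = 12.5 and p_{Aroma} = 15.
q_{Aroma} = 66 − 3·15 + 15 = 36.
Profit = (15 − 3)·36 = 432.

432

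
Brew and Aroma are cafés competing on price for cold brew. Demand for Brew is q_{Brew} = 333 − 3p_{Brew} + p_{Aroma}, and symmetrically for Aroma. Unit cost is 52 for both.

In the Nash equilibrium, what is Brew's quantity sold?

Brew's profit: π = (p_{Brew} − 52)(333 − 3p_{Brew} + p_{Aroma}).
∂π/∂p_{Brew} = 489 − 6p_{Brew} + p_{Aroma} = 0 ⇒ p_{Brew} = 81.5 + (1/6)p_{Aroma}.
The game is symmetric, so in equilibrium p_{Aroma} = p_{Brew}: the reaction function gives (5/6)p_{Brew} = 81.5, hence p_{Brew} = 97.8.
q_{Brew} = 333 − 3·97.8 + 97.8 = 137.4.

137.4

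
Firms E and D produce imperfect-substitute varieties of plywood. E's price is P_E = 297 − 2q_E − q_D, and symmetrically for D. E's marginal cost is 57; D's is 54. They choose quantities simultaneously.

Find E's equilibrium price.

Firm E's profit: π = q_E(297 − 2q_E − q_D) − 57q_E.
∂π/∂q_E = 240 − 4q_E − q_D = 0 ⇒ q_E = 60 − 0.25q_D.
Similarly q_D = 60.75 − 0.25q_E.
Substituting the second reaction function into the first: q_E = 60 − 0.25(60.75 − 0.25q_E), which gives 0.9375q_E = 44.8125 ⇒ q_E = 47.8.
Then q_D = 60.75 − 0.25·47.8 = 48.8.
P_E = 297 − 2·47.8 − 48.8 = 152.6.

152.6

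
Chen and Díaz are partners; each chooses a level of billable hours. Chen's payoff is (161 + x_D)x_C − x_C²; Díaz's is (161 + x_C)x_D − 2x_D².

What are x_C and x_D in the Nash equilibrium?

115, 69

Expanding Chen's payoff: 161x_C + x_Dx_C − x_C².
∂π/∂x_C = 161 + x_D − 2x_C = 0, so x_C = 80.5 + 0.5x_D.
Likewise for Díaz: x_D = 40.25 + 0.25x_C.
Plugging x_D into Chen's best response: x_C = 80.5 + 0.5(40.25 + 0.25x_C) ⇒ 0.875x_C = 100.625, so x_C = 115.
Then x_D = 40.25 + 0.25·115 = 69.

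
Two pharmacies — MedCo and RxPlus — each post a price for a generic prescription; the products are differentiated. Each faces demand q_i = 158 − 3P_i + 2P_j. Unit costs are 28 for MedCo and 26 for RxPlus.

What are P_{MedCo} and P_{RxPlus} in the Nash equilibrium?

60.125, 59.375

MedCo's profit: π = (P_{MedCo} − 28)(158 − 3P_{MedCo} + 2P_{RxPlus}).
∂π/∂P_{MedCo} = 242 − 6P_{MedCo} + 2P_{RxPlus} = 0 ⇒ P_{MedCo} = 121/3 + (1/3)P_{RxPlus}.
Similarly P_{RxPlus} = 118/3 + (1/3)P_{MedCo}.
Substituting the second reaction function into the first: P_{MedCo} = 121/3 + (1/3)(118/3 + (1/3)P_{MedCo}), which gives (8/9)P_{MedCo} = 481/9 ⇒ P_{MedCo} = 60.125.
Then P_{RxPlus} = 118/3 + (1/3)·60.125 = 59.375.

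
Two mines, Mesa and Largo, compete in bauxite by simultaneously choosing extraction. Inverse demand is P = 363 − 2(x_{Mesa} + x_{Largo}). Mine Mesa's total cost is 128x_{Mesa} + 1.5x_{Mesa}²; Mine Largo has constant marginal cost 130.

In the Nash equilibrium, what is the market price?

226.75

Mine Mesa's profit: π = x_{Mesa}(363 − 2(x_{Mesa} + x_{Largo})) − 128x_{Mesa} − 1.5x_{Mesa}².
∂π/∂x_{Mesa} = 235 − 7x_{Mesa} − 2x_{Largo} = 0, so x_{Mesa} = 235/7 − (2/7)x_{Largo}.
For Largo: ∂π/∂x_{Largo} = 233 − 4x_{Largo} − 2x_{Mesa} = 0 ⇒ x_{Largo} = 58.25 − 0.5x_{Mesa}.
Solving the two reaction functions simultaneously: (1 − (−2/7)(−0.5))x_{Mesa} = 235/7 − (2/7)·58.25, so (6/7)x_{Mesa} = 237/14 and x_{Mesa} = 19.75.
Then x_{Largo} = 58.25 − 0.5·19.75 = 48.375.
Equilibrium price: P = 363 − 2·68.125 = 226.75.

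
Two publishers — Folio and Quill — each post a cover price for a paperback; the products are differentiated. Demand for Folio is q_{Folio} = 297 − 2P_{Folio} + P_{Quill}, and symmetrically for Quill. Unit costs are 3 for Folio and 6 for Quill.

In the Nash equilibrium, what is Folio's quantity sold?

196.8

Folio's profit: π = (P_{Folio} − 3)(297 − 2P_{Folio} + P_{Quill}).
∂π/∂P_{Folio} = 303 − 4P_{Folio} + P_{Quill} = 0 ⇒ P_{Folio} = 75.75 + 0.25P_{Quill}.
Similarly P_{Quill} = 77.25 + 0.25P_{Folio}.
Plugging P_{Quill} into Folio's best response: P_{Folio} = 75.75 + 0.25(77.25 + 0.25P_{Folio}) ⇒ 0.9375P_{Folio} = 95.0625, so P_{Folio} = 101.4.
Then P_{Quill} = 77.25 + 0.25·101.4 = 102.6.
q_{Folio} = 297 − 2·101.4 + 102.6 = 196.8.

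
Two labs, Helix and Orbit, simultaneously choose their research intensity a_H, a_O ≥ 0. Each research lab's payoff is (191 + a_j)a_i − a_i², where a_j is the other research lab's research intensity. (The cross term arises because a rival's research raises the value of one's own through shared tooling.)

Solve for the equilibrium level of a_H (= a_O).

Helix's payoff is (191 + a_O)a_H − a_H².
∂π/∂a_H = 191 + a_O − 2a_H = 0, so a_H = 95.5 + 0.5a_O.
Setting a_H = a_O in the reaction function: a_H = 95.5 + 0.5a_H, so a_H = 95.5 / 0.5 = 191.

191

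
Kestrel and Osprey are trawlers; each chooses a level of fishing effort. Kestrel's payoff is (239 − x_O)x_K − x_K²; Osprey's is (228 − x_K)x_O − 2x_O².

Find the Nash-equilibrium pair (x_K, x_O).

Expanding Kestrel's payoff: 239x_K − x_Ox_K − x_K².
∂π/∂x_K = 239 − x_O − 2x_K = 0, so x_K = 119.5 − 0.5x_O.
Likewise for Osprey: x_O = 57 − 0.25x_K.
Plugging x_O into Kestrel's best response: x_K = 119.5 − 0.5(57 − 0.25x_K) ⇒ 0.875x_K = 91, so x_K = 104.
Then x_O = 57 − 0.25·104 = 31.

104, 31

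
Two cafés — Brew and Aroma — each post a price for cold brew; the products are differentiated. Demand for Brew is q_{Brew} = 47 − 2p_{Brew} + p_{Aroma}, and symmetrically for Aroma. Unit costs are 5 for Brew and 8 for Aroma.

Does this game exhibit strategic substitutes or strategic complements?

strategic complements

Brew's profit: π = (p_{Brew} − 5)(47 − 2p_{Brew} + p_{Aroma}).
∂π/∂p_{Brew} = 57 − 4p_{Brew} + p_{Aroma} = 0 ⇒ p_{Brew} = 14.25 + 0.25p_{Aroma}.
The best-response slope dp_{Brew}/dp_{Aroma} = 0.25 > 0: the reaction function is upward-sloping, so the choices are strategic complements.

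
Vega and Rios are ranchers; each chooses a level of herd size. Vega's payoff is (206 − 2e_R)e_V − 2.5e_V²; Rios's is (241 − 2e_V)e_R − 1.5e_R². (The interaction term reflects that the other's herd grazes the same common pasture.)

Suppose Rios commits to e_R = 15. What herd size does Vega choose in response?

Expanding Vega's payoff: 206e_V − 2e_Re_V − 2.5e_V².
∂π/∂e_V = 206 − 2e_R − 5e_V = 0, so e_V = 41.2 − 0.4e_R.
At e_R = 15: e_V = 41.2 − 0.4·15 = 35.2.

35.2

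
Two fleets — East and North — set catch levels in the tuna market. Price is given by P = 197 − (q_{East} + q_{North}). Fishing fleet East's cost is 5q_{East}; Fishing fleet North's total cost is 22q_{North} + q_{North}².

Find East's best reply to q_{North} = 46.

73

Fishing fleet East's profit: π = q_{East}(197 − (q_{East} + q_{North})) − 5q_{East}.
∂π/∂q_{East} = 192 − 2q_{East} − q_{North} = 0, so q_{East} = 96 − 0.5q_{North}.
At q_{North} = 46: q_{East} = 96 − 0.5·46 = 73.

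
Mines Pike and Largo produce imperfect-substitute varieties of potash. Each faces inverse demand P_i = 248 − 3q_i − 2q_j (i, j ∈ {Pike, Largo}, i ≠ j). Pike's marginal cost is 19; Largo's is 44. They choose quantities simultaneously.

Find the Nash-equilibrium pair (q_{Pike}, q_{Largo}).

30.1875, 23.9375

Mine Pike's profit: π = q_{Pike}(248 − 3q_{Pike} − 2q_{Largo}) − 19q_{Pike}.
∂π/∂q_{Pike} = 229 − 6q_{Pike} − 2q_{Largo} = 0 ⇒ q_{Pike} = 229/6 − (1/3)q_{Largo}.
Similarly q_{Largo} = 34 − (1/3)q_{Pike}.
Substituting the second reaction function into the first: q_{Pike} = 229/6 − (1/3)(34 − (1/3)q_{Pike}), which gives (8/9)q_{Pike} = 161/6 ⇒ q_{Pike} = 30.1875.
Then q_{Largo} = 34 − (1/3)·30.1875 = 23.9375.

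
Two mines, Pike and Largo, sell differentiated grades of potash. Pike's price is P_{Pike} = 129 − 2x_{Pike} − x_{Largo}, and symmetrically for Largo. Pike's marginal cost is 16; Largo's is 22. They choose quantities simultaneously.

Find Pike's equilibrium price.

Mine Pike's profit: π = x_{Pike}(129 − 2x_{Pike} − x_{Largo}) − 16x_{Pike}.
∂π/∂x_{Pike} = 113 − 4x_{Pike} − x_{Largo} = 0 ⇒ x_{Pike} = 28.25 − 0.25x_{Largo}.
Similarly x_{Largo} = 26.75 − 0.25x_{Pike}.
Plugging x_{Largo} into Pike's best response: x_{Pike} = 28.25 − 0.25(26.75 − 0.25x_{Pike}) ⇒ 0.9375x_{Pike} = 21.5625, so x_{Pike} = 23.
Then x_{Largo} = 26.75 − 0.25·23 = 21.
P_{Pike} = 129 − 2·23 − 21 = 62.

62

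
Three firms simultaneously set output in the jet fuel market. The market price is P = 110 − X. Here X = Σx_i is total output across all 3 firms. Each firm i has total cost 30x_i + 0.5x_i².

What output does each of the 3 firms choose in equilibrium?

16

A representative firm's profit is π_i = x_i(110 − X) − 30x_i − 0.5x_i², with X = x_i + Σ_{j≠i} x_j.
First-order condition: 80 − 3x_i − Σ_{j≠i} x_j = 0.
Imposing symmetry (x_j = x for all j) turns Σ_{j≠i} x_j into 2x, so 80 = 5x and x = 16.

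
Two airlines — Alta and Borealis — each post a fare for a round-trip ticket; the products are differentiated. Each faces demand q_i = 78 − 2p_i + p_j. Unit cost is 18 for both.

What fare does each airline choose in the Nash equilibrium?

Alta's profit: π = (p_{Alta} − 18)(78 − 2p_{Alta} + p_{Borealis}).
∂π/∂p_{Alta} = 114 − 4p_{Alta} + p_{Borealis} = 0 ⇒ p_{Alta} = 28.5 + 0.25p_{Borealis}.
The game is symmetric, so in equilibrium p_{Borealis} = p_{Alta}: the reaction function gives 0.75p_{Alta} = 28.5, hence p_{Alta} = 38.

38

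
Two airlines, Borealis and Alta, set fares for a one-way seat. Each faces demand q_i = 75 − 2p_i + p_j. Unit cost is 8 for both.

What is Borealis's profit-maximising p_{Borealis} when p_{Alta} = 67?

39.5

Borealis's profit: π = (p_{Borealis} − 8)(75 − 2p_{Borealis} + p_{Alta}).
∂π/∂p_{Borealis} = 91 − 4p_{Borealis} + p_{Alta} = 0 ⇒ p_{Borealis} = 22.75 + 0.25p_{Alta}.
At p_{Alta} = 67: p_{Borealis} = 22.75 + 0.25·67 = 39.5.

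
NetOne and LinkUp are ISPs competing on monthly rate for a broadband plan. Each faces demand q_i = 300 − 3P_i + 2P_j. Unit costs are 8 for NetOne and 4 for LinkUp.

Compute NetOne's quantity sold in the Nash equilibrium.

216.75

NetOne's profit: π = (P_{NetOne} − 8)(300 − 3P_{NetOne} + 2P_{LinkUp}).
∂π/∂P_{NetOne} = 324 − 6P_{NetOne} + 2P_{LinkUp} = 0 ⇒ P_{NetOne} = 54 + (1/3)P_{LinkUp}.
Similarly P_{LinkUp} = 52 + (1/3)P_{NetOne}.
Substituting the second reaction function into the first: P_{NetOne} = 54 + (1/3)(52 + (1/3)P_{NetOne}), which gives (8/9)P_{NetOne} = 214/3 ⇒ P_{NetOne} = 80.25.
Then P_{LinkUp} = 52 + (1/3)·80.25 = 78.75.
q_{NetOne} = 300 − 3·80.25 + 2·78.75 = 216.75.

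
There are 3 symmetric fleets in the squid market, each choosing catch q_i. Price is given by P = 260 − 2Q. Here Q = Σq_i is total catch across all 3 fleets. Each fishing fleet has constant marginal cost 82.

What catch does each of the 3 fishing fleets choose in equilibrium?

A representative fishing fleet's profit is π_i = q_i(260 − 2Q) − 82q_i, with Q = q_i + Σ_{j≠i} q_j.
First-order condition: 178 − 4q_i − 2Σ_{j≠i} q_j = 0.
With identical fishing fleets, set every q_j = q: then 178 − 4q − 4q = 0, i.e. q = 178/8 = 22.25.

22.25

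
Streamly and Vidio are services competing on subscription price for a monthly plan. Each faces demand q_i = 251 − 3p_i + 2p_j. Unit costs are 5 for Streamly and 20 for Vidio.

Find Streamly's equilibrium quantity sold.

Streamly's profit: π = (p_{Streamly} − 5)(251 − 3p_{Streamly} + 2p_{Vidio}).
∂π/∂p_{Streamly} = 266 − 6p_{Streamly} + 2p_{Vidio} = 0 ⇒ p_{Streamly} = 133/3 + (1/3)p_{Vidio}.
Similarly p_{Vidio} = 311/6 + (1/3)p_{Streamly}.
Solving the two reaction functions simultaneously: (1 − (1/3)(1/3))p_{Streamly} = 133/3 + (1/3)·(311/6), so (8/9)p_{Streamly} = 1109/18 and p_{Streamly} = 69.3125.
Then p_{Vidio} = 311/6 + (1/3)·69.3125 = 74.9375.
q_{Streamly} = 251 − 3·69.3125 + 2·74.9375 = 192.9375.

192.9375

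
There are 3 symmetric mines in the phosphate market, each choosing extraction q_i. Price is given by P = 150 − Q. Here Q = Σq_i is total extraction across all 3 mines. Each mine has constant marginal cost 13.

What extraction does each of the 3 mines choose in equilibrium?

A representative mine's profit is π_i = q_i(150 − Q) − 13q_i, with Q = q_i + Σ_{j≠i} q_j.
First-order condition: 137 − 2q_i − Σ_{j≠i} q_j = 0.
In a symmetric equilibrium every mine chooses the same q, so Σ_{j≠i} q_j = 2q. The condition becomes 137 − 4q = 0, giving q = 137/4 = 34.25.

34.25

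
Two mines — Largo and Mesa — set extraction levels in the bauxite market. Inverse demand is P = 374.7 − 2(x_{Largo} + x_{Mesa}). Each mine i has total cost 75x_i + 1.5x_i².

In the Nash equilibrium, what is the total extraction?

Mine Largo's profit: π = x_{Largo}(374.7 − 2(x_{Largo} + x_{Mesa})) − 75x_{Largo} − 1.5x_{Largo}².
∂π/∂x_{Largo} = 299.7 − 7x_{Largo} − 2x_{Mesa} = 0, so x_{Largo} = 2997/70 − (2/7)x_{Mesa}.
By symmetry x_{Mesa} = x_{Largo}; substituting into the reaction function, (9/7)x_{Largo} = 2997/70 and x_{Largo} = 33.3.
Total extraction: 33.3 + 33.3 = 66.6.

66.6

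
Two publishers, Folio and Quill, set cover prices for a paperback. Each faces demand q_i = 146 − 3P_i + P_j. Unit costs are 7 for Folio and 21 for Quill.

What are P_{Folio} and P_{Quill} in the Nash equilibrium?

34.6, 40.6

Folio's profit: π = (P_{Folio} − 7)(146 − 3P_{Folio} + P_{Quill}).
∂π/∂P_{Folio} = 167 − 6P_{Folio} + P_{Quill} = 0 ⇒ P_{Folio} = 167/6 + (1/6)P_{Quill}.
Similarly P_{Quill} = 209/6 + (1/6)P_{Folio}.
Solving the two reaction functions simultaneously: (1 − (1/6)(1/6))P_{Folio} = 167/6 + (1/6)·(209/6), so (35/36)P_{Folio} = 1211/36 and P_{Folio} = 34.6.
Then P_{Quill} = 209/6 + (1/6)·34.6 = 40.6.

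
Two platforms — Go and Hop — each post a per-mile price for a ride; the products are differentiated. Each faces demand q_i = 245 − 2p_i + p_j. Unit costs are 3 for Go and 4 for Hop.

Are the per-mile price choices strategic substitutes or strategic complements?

strategic complements

Go's profit: π = (p_{Go} − 3)(245 − 2p_{Go} + p_{Hop}).
∂π/∂p_{Go} = 251 − 4p_{Go} + p_{Hop} = 0 ⇒ p_{Go} = 62.75 + 0.25p_{Hop}.
The best-response slope dp_{Go}/dp_{Hop} = 0.25 > 0: the reaction function is upward-sloping, so the choices are strategic complements.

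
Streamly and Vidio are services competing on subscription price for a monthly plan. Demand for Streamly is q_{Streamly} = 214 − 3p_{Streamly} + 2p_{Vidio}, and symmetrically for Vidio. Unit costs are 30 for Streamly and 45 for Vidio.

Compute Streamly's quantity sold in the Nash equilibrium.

146.4375

Streamly's profit: π = (p_{Streamly} − 30)(214 − 3p_{Streamly} + 2p_{Vidio}).
∂π/∂p_{Streamly} = 304 − 6p_{Streamly} + 2p_{Vidio} = 0 ⇒ p_{Streamly} = 152/3 + (1/3)p_{Vidio}.
Similarly p_{Vidio} = 349/6 + (1/3)p_{Streamly}.
Plugging p_{Vidio} into Streamly's best response: p_{Streamly} = 152/3 + (1/3)(349/6 + (1/3)p_{Streamly}) ⇒ (8/9)p_{Streamly} = 1261/18, so p_{Streamly} = 78.8125.
Then p_{Vidio} = 349/6 + (1/3)·78.8125 = 84.4375.
q_{Streamly} = 214 − 3·78.8125 + 2·84.4375 = 146.4375.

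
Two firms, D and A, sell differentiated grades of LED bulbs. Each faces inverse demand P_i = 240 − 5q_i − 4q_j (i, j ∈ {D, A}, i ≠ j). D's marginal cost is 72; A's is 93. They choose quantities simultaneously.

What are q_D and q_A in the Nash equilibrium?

Firm D's profit: π = q_D(240 − 5q_D − 4q_A) − 72q_D.
∂π/∂q_D = 168 − 10q_D − 4q_A = 0 ⇒ q_D = 16.8 − 0.4q_A.
Similarly q_A = 14.7 − 0.4q_D.
Plugging q_A into D's best response: q_D = 16.8 − 0.4(14.7 − 0.4q_D) ⇒ 0.84q_D = 10.92, so q_D = 13.
Then q_A = 14.7 − 0.4·13 = 9.5.

13, 9.5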